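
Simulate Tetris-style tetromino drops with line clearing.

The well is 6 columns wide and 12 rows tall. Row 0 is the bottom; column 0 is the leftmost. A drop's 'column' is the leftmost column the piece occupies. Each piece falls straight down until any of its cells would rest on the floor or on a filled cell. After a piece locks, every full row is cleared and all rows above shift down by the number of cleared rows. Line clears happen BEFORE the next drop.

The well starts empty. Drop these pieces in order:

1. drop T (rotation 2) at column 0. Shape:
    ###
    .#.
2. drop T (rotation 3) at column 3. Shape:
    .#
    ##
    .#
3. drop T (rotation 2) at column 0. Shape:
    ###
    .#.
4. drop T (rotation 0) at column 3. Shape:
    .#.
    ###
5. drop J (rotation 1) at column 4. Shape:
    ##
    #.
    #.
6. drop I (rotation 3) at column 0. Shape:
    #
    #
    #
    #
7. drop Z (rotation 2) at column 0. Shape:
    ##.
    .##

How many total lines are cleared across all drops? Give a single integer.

Drop 1: T rot2 at col 0 lands with bottom-row=0; cleared 0 line(s) (total 0); column heights now [2 2 2 0 0 0], max=2
Drop 2: T rot3 at col 3 lands with bottom-row=0; cleared 0 line(s) (total 0); column heights now [2 2 2 2 3 0], max=3
Drop 3: T rot2 at col 0 lands with bottom-row=2; cleared 0 line(s) (total 0); column heights now [4 4 4 2 3 0], max=4
Drop 4: T rot0 at col 3 lands with bottom-row=3; cleared 1 line(s) (total 1); column heights now [2 3 2 2 4 0], max=4
Drop 5: J rot1 at col 4 lands with bottom-row=4; cleared 0 line(s) (total 1); column heights now [2 3 2 2 7 7], max=7
Drop 6: I rot3 at col 0 lands with bottom-row=2; cleared 0 line(s) (total 1); column heights now [6 3 2 2 7 7], max=7
Drop 7: Z rot2 at col 0 lands with bottom-row=5; cleared 0 line(s) (total 1); column heights now [7 7 6 2 7 7], max=7

Answer: 1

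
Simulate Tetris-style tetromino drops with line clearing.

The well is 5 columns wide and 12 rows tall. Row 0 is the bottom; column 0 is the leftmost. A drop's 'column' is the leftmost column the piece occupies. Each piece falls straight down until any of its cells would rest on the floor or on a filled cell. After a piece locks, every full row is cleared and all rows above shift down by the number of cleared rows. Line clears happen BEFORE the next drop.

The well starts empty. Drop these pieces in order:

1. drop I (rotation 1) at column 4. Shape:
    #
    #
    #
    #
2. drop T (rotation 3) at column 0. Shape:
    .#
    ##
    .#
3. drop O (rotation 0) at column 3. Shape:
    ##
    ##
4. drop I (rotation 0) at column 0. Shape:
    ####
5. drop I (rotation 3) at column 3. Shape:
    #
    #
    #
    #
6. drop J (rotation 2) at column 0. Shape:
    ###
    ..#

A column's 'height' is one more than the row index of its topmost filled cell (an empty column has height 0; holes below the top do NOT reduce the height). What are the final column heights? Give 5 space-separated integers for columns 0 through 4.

Answer: 9 9 9 11 6

Derivation:
Drop 1: I rot1 at col 4 lands with bottom-row=0; cleared 0 line(s) (total 0); column heights now [0 0 0 0 4], max=4
Drop 2: T rot3 at col 0 lands with bottom-row=0; cleared 0 line(s) (total 0); column heights now [2 3 0 0 4], max=4
Drop 3: O rot0 at col 3 lands with bottom-row=4; cleared 0 line(s) (total 0); column heights now [2 3 0 6 6], max=6
Drop 4: I rot0 at col 0 lands with bottom-row=6; cleared 0 line(s) (total 0); column heights now [7 7 7 7 6], max=7
Drop 5: I rot3 at col 3 lands with bottom-row=7; cleared 0 line(s) (total 0); column heights now [7 7 7 11 6], max=11
Drop 6: J rot2 at col 0 lands with bottom-row=7; cleared 0 line(s) (total 0); column heights now [9 9 9 11 6], max=11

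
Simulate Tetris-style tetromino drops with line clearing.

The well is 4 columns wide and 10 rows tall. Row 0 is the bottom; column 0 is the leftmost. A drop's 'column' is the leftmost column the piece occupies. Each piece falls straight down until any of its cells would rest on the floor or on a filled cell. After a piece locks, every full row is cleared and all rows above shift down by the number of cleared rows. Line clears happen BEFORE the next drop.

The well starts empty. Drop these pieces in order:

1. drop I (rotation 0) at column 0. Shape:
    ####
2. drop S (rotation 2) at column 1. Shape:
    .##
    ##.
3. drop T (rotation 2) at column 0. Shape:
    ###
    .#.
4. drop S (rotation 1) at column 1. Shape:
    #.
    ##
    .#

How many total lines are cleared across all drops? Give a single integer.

Drop 1: I rot0 at col 0 lands with bottom-row=0; cleared 1 line(s) (total 1); column heights now [0 0 0 0], max=0
Drop 2: S rot2 at col 1 lands with bottom-row=0; cleared 0 line(s) (total 1); column heights now [0 1 2 2], max=2
Drop 3: T rot2 at col 0 lands with bottom-row=1; cleared 0 line(s) (total 1); column heights now [3 3 3 2], max=3
Drop 4: S rot1 at col 1 lands with bottom-row=3; cleared 0 line(s) (total 1); column heights now [3 6 5 2], max=6

Answer: 1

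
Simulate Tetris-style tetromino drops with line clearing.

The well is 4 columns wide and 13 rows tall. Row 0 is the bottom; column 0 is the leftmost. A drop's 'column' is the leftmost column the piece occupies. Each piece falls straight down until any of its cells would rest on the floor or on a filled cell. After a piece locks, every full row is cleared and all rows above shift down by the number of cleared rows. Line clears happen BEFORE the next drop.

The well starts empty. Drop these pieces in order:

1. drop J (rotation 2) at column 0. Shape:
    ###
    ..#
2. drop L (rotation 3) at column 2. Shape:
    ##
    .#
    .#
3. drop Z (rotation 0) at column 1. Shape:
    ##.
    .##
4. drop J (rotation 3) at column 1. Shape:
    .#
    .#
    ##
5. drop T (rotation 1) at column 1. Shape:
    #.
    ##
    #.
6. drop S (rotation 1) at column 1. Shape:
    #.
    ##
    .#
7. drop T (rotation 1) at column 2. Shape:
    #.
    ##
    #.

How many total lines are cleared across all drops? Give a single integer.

Drop 1: J rot2 at col 0 lands with bottom-row=0; cleared 0 line(s) (total 0); column heights now [2 2 2 0], max=2
Drop 2: L rot3 at col 2 lands with bottom-row=0; cleared 1 line(s) (total 1); column heights now [0 0 2 2], max=2
Drop 3: Z rot0 at col 1 lands with bottom-row=2; cleared 0 line(s) (total 1); column heights now [0 4 4 3], max=4
Drop 4: J rot3 at col 1 lands with bottom-row=4; cleared 0 line(s) (total 1); column heights now [0 5 7 3], max=7
Drop 5: T rot1 at col 1 lands with bottom-row=6; cleared 0 line(s) (total 1); column heights now [0 9 8 3], max=9
Drop 6: S rot1 at col 1 lands with bottom-row=8; cleared 0 line(s) (total 1); column heights now [0 11 10 3], max=11
Drop 7: T rot1 at col 2 lands with bottom-row=10; cleared 0 line(s) (total 1); column heights now [0 11 13 12], max=13

Answer: 1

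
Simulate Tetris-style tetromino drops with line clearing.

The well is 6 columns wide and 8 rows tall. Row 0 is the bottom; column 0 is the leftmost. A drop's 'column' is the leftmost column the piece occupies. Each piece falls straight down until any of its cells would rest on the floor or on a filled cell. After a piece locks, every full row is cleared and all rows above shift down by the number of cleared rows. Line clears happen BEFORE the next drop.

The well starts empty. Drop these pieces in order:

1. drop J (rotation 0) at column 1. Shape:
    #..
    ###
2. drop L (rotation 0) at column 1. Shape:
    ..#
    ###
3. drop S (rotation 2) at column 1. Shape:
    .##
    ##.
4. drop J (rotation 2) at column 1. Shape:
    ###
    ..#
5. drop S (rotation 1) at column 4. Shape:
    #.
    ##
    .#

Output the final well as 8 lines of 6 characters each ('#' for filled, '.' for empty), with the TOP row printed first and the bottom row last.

Answer: ......
.###..
...#..
..##..
.###..
.####.
.#..##
.###.#

Derivation:
Drop 1: J rot0 at col 1 lands with bottom-row=0; cleared 0 line(s) (total 0); column heights now [0 2 1 1 0 0], max=2
Drop 2: L rot0 at col 1 lands with bottom-row=2; cleared 0 line(s) (total 0); column heights now [0 3 3 4 0 0], max=4
Drop 3: S rot2 at col 1 lands with bottom-row=3; cleared 0 line(s) (total 0); column heights now [0 4 5 5 0 0], max=5
Drop 4: J rot2 at col 1 lands with bottom-row=5; cleared 0 line(s) (total 0); column heights now [0 7 7 7 0 0], max=7
Drop 5: S rot1 at col 4 lands with bottom-row=0; cleared 0 line(s) (total 0); column heights now [0 7 7 7 3 2], max=7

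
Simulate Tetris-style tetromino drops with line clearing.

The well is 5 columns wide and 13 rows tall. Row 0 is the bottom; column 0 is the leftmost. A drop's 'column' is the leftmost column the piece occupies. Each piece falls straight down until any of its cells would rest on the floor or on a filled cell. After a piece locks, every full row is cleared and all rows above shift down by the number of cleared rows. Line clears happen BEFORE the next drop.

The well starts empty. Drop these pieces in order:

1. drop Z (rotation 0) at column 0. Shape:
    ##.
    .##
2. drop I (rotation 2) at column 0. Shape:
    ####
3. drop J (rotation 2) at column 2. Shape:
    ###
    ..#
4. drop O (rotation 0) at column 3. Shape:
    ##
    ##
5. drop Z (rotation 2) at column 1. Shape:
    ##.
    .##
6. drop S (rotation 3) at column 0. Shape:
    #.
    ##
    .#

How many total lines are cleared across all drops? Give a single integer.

Answer: 1

Derivation:
Drop 1: Z rot0 at col 0 lands with bottom-row=0; cleared 0 line(s) (total 0); column heights now [2 2 1 0 0], max=2
Drop 2: I rot2 at col 0 lands with bottom-row=2; cleared 0 line(s) (total 0); column heights now [3 3 3 3 0], max=3
Drop 3: J rot2 at col 2 lands with bottom-row=2; cleared 1 line(s) (total 1); column heights now [2 2 3 3 3], max=3
Drop 4: O rot0 at col 3 lands with bottom-row=3; cleared 0 line(s) (total 1); column heights now [2 2 3 5 5], max=5
Drop 5: Z rot2 at col 1 lands with bottom-row=5; cleared 0 line(s) (total 1); column heights now [2 7 7 6 5], max=7
Drop 6: S rot3 at col 0 lands with bottom-row=7; cleared 0 line(s) (total 1); column heights now [10 9 7 6 5], max=10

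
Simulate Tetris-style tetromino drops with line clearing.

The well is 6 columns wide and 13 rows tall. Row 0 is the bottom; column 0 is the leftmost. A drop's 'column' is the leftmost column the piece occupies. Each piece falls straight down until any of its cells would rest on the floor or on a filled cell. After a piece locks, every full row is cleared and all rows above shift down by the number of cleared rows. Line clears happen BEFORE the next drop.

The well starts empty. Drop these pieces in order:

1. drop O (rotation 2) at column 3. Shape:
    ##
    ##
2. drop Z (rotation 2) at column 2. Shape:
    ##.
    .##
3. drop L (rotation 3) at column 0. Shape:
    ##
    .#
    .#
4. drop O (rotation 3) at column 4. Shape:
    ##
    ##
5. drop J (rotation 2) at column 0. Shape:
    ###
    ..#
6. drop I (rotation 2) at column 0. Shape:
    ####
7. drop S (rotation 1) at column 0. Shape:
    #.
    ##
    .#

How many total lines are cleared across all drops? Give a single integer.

Answer: 0

Derivation:
Drop 1: O rot2 at col 3 lands with bottom-row=0; cleared 0 line(s) (total 0); column heights now [0 0 0 2 2 0], max=2
Drop 2: Z rot2 at col 2 lands with bottom-row=2; cleared 0 line(s) (total 0); column heights now [0 0 4 4 3 0], max=4
Drop 3: L rot3 at col 0 lands with bottom-row=0; cleared 0 line(s) (total 0); column heights now [3 3 4 4 3 0], max=4
Drop 4: O rot3 at col 4 lands with bottom-row=3; cleared 0 line(s) (total 0); column heights now [3 3 4 4 5 5], max=5
Drop 5: J rot2 at col 0 lands with bottom-row=4; cleared 0 line(s) (total 0); column heights now [6 6 6 4 5 5], max=6
Drop 6: I rot2 at col 0 lands with bottom-row=6; cleared 0 line(s) (total 0); column heights now [7 7 7 7 5 5], max=7
Drop 7: S rot1 at col 0 lands with bottom-row=7; cleared 0 line(s) (total 0); column heights now [10 9 7 7 5 5], max=10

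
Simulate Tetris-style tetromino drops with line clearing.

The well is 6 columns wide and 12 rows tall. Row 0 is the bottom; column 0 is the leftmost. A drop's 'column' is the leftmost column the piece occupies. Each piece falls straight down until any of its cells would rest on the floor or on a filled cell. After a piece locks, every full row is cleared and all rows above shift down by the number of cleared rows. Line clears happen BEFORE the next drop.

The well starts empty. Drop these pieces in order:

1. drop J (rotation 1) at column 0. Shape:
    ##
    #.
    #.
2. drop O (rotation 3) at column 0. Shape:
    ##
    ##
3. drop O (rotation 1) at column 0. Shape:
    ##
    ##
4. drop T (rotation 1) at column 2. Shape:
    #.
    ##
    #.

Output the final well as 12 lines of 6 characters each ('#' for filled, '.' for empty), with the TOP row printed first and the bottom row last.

Answer: ......
......
......
......
......
##....
##....
##....
##....
###...
#.##..
#.#...

Derivation:
Drop 1: J rot1 at col 0 lands with bottom-row=0; cleared 0 line(s) (total 0); column heights now [3 3 0 0 0 0], max=3
Drop 2: O rot3 at col 0 lands with bottom-row=3; cleared 0 line(s) (total 0); column heights now [5 5 0 0 0 0], max=5
Drop 3: O rot1 at col 0 lands with bottom-row=5; cleared 0 line(s) (total 0); column heights now [7 7 0 0 0 0], max=7
Drop 4: T rot1 at col 2 lands with bottom-row=0; cleared 0 line(s) (total 0); column heights now [7 7 3 2 0 0], max=7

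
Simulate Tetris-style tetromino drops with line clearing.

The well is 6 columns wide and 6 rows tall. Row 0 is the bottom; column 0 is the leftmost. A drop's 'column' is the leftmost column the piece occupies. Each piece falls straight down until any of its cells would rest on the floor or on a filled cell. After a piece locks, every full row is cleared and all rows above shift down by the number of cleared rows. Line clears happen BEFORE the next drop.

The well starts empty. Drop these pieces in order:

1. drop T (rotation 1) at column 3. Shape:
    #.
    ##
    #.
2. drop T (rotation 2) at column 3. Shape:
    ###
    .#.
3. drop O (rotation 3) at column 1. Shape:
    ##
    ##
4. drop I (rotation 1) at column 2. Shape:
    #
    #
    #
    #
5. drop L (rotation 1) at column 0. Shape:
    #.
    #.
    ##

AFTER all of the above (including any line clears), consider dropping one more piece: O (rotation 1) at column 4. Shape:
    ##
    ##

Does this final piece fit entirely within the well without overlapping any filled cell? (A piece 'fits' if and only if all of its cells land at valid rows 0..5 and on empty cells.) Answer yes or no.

Drop 1: T rot1 at col 3 lands with bottom-row=0; cleared 0 line(s) (total 0); column heights now [0 0 0 3 2 0], max=3
Drop 2: T rot2 at col 3 lands with bottom-row=2; cleared 0 line(s) (total 0); column heights now [0 0 0 4 4 4], max=4
Drop 3: O rot3 at col 1 lands with bottom-row=0; cleared 0 line(s) (total 0); column heights now [0 2 2 4 4 4], max=4
Drop 4: I rot1 at col 2 lands with bottom-row=2; cleared 0 line(s) (total 0); column heights now [0 2 6 4 4 4], max=6
Drop 5: L rot1 at col 0 lands with bottom-row=2; cleared 0 line(s) (total 0); column heights now [5 3 6 4 4 4], max=6
Test piece O rot1 at col 4 (width 2): heights before test = [5 3 6 4 4 4]; fits = True

Answer: yes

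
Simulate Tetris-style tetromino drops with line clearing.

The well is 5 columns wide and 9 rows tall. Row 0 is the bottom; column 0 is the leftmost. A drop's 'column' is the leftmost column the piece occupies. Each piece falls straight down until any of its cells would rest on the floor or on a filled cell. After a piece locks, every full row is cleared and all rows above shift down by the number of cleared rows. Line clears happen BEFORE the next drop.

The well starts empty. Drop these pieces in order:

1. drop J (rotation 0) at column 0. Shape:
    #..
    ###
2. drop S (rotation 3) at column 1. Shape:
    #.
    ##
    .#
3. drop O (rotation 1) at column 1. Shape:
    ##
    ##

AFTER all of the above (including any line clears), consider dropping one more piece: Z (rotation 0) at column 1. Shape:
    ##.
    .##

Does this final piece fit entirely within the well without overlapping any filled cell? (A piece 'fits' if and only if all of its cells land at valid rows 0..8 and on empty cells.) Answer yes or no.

Answer: yes

Derivation:
Drop 1: J rot0 at col 0 lands with bottom-row=0; cleared 0 line(s) (total 0); column heights now [2 1 1 0 0], max=2
Drop 2: S rot3 at col 1 lands with bottom-row=1; cleared 0 line(s) (total 0); column heights now [2 4 3 0 0], max=4
Drop 3: O rot1 at col 1 lands with bottom-row=4; cleared 0 line(s) (total 0); column heights now [2 6 6 0 0], max=6
Test piece Z rot0 at col 1 (width 3): heights before test = [2 6 6 0 0]; fits = True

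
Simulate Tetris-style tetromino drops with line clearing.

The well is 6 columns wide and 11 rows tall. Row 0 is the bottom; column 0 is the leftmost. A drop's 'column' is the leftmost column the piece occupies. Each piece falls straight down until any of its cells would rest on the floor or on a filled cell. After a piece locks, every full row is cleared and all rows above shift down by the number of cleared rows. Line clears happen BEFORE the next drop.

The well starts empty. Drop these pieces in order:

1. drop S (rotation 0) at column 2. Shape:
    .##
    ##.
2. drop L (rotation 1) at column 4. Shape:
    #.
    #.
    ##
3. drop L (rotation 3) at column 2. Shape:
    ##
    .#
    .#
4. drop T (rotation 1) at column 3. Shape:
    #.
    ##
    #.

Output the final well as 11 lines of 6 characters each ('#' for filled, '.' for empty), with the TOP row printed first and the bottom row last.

Answer: ......
......
......
...#..
...##.
...#..
..###.
...##.
...###
...##.
..##..

Derivation:
Drop 1: S rot0 at col 2 lands with bottom-row=0; cleared 0 line(s) (total 0); column heights now [0 0 1 2 2 0], max=2
Drop 2: L rot1 at col 4 lands with bottom-row=2; cleared 0 line(s) (total 0); column heights now [0 0 1 2 5 3], max=5
Drop 3: L rot3 at col 2 lands with bottom-row=2; cleared 0 line(s) (total 0); column heights now [0 0 5 5 5 3], max=5
Drop 4: T rot1 at col 3 lands with bottom-row=5; cleared 0 line(s) (total 0); column heights now [0 0 5 8 7 3], max=8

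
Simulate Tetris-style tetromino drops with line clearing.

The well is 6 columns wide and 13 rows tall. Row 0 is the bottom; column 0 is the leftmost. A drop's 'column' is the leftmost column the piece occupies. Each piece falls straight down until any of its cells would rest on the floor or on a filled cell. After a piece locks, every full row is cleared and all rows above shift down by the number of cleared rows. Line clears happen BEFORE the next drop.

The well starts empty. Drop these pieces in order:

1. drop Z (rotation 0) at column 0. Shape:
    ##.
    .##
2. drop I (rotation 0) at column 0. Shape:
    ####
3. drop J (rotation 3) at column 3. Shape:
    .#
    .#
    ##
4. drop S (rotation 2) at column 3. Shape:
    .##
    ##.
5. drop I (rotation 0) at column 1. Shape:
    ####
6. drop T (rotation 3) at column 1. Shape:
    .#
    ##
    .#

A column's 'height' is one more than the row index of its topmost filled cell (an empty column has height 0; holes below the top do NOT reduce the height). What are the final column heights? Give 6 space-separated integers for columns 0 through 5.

Drop 1: Z rot0 at col 0 lands with bottom-row=0; cleared 0 line(s) (total 0); column heights now [2 2 1 0 0 0], max=2
Drop 2: I rot0 at col 0 lands with bottom-row=2; cleared 0 line(s) (total 0); column heights now [3 3 3 3 0 0], max=3
Drop 3: J rot3 at col 3 lands with bottom-row=3; cleared 0 line(s) (total 0); column heights now [3 3 3 4 6 0], max=6
Drop 4: S rot2 at col 3 lands with bottom-row=6; cleared 0 line(s) (total 0); column heights now [3 3 3 7 8 8], max=8
Drop 5: I rot0 at col 1 lands with bottom-row=8; cleared 0 line(s) (total 0); column heights now [3 9 9 9 9 8], max=9
Drop 6: T rot3 at col 1 lands with bottom-row=9; cleared 0 line(s) (total 0); column heights now [3 11 12 9 9 8], max=12

Answer: 3 11 12 9 9 8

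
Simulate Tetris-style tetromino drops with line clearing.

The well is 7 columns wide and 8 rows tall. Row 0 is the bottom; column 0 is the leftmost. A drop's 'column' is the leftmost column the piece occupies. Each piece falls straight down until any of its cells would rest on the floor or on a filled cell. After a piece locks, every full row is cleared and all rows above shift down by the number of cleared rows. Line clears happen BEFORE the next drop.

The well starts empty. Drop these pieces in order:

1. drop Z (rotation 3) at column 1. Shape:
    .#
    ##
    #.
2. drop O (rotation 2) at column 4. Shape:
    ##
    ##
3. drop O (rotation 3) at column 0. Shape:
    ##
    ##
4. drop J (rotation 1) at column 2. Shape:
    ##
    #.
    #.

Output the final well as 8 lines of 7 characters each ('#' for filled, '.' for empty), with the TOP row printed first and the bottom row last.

Drop 1: Z rot3 at col 1 lands with bottom-row=0; cleared 0 line(s) (total 0); column heights now [0 2 3 0 0 0 0], max=3
Drop 2: O rot2 at col 4 lands with bottom-row=0; cleared 0 line(s) (total 0); column heights now [0 2 3 0 2 2 0], max=3
Drop 3: O rot3 at col 0 lands with bottom-row=2; cleared 0 line(s) (total 0); column heights now [4 4 3 0 2 2 0], max=4
Drop 4: J rot1 at col 2 lands with bottom-row=3; cleared 0 line(s) (total 0); column heights now [4 4 6 6 2 2 0], max=6

Answer: .......
.......
..##...
..#....
###....
###....
.##.##.
.#..##.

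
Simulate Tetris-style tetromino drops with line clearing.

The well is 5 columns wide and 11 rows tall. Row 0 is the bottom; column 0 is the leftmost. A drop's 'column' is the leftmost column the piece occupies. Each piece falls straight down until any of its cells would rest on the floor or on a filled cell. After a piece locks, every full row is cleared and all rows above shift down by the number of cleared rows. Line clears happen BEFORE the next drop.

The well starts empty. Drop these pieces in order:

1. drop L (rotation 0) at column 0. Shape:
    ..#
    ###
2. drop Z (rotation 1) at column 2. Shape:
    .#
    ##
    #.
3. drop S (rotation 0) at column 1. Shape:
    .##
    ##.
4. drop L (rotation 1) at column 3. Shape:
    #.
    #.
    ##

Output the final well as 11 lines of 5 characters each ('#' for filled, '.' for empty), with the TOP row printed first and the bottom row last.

Drop 1: L rot0 at col 0 lands with bottom-row=0; cleared 0 line(s) (total 0); column heights now [1 1 2 0 0], max=2
Drop 2: Z rot1 at col 2 lands with bottom-row=2; cleared 0 line(s) (total 0); column heights now [1 1 4 5 0], max=5
Drop 3: S rot0 at col 1 lands with bottom-row=4; cleared 0 line(s) (total 0); column heights now [1 5 6 6 0], max=6
Drop 4: L rot1 at col 3 lands with bottom-row=6; cleared 0 line(s) (total 0); column heights now [1 5 6 9 7], max=9

Answer: .....
.....
...#.
...#.
...##
..##.
.###.
..##.
..#..
..#..
###..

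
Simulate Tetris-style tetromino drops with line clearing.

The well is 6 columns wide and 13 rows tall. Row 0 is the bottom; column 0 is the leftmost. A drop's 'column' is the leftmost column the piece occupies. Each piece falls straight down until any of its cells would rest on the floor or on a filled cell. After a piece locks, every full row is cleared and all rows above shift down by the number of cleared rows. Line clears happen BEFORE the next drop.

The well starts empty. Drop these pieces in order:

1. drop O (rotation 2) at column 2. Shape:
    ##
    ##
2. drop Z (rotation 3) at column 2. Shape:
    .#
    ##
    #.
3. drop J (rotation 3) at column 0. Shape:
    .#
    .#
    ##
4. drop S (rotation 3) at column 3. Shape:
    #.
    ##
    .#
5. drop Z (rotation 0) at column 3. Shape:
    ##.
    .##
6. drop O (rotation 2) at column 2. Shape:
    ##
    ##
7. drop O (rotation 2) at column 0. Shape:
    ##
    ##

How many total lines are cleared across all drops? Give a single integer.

Drop 1: O rot2 at col 2 lands with bottom-row=0; cleared 0 line(s) (total 0); column heights now [0 0 2 2 0 0], max=2
Drop 2: Z rot3 at col 2 lands with bottom-row=2; cleared 0 line(s) (total 0); column heights now [0 0 4 5 0 0], max=5
Drop 3: J rot3 at col 0 lands with bottom-row=0; cleared 0 line(s) (total 0); column heights now [1 3 4 5 0 0], max=5
Drop 4: S rot3 at col 3 lands with bottom-row=4; cleared 0 line(s) (total 0); column heights now [1 3 4 7 6 0], max=7
Drop 5: Z rot0 at col 3 lands with bottom-row=6; cleared 0 line(s) (total 0); column heights now [1 3 4 8 8 7], max=8
Drop 6: O rot2 at col 2 lands with bottom-row=8; cleared 0 line(s) (total 0); column heights now [1 3 10 10 8 7], max=10
Drop 7: O rot2 at col 0 lands with bottom-row=3; cleared 0 line(s) (total 0); column heights now [5 5 10 10 8 7], max=10

Answer: 0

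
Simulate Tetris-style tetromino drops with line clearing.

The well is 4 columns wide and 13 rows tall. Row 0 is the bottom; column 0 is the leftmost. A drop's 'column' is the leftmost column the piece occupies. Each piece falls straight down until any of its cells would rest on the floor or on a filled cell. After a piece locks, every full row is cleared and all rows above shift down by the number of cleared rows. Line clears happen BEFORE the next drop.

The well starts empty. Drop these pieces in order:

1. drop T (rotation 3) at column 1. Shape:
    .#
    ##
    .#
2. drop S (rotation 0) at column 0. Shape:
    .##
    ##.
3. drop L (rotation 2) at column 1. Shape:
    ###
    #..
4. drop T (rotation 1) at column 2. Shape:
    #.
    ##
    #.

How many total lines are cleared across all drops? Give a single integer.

Drop 1: T rot3 at col 1 lands with bottom-row=0; cleared 0 line(s) (total 0); column heights now [0 2 3 0], max=3
Drop 2: S rot0 at col 0 lands with bottom-row=2; cleared 0 line(s) (total 0); column heights now [3 4 4 0], max=4
Drop 3: L rot2 at col 1 lands with bottom-row=4; cleared 0 line(s) (total 0); column heights now [3 6 6 6], max=6
Drop 4: T rot1 at col 2 lands with bottom-row=6; cleared 0 line(s) (total 0); column heights now [3 6 9 8], max=9

Answer: 0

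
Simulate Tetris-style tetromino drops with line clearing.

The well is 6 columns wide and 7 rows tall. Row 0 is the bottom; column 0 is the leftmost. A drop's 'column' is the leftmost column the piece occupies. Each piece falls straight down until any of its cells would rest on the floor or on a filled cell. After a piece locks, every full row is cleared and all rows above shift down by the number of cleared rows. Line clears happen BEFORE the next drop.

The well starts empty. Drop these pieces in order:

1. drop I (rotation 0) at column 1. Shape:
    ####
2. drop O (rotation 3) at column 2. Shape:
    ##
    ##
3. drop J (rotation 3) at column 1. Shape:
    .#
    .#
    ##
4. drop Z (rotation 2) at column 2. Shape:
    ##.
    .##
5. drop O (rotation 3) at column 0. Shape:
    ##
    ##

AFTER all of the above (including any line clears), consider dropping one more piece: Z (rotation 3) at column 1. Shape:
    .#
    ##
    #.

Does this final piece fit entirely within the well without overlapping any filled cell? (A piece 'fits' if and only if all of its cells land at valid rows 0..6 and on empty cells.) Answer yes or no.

Answer: no

Derivation:
Drop 1: I rot0 at col 1 lands with bottom-row=0; cleared 0 line(s) (total 0); column heights now [0 1 1 1 1 0], max=1
Drop 2: O rot3 at col 2 lands with bottom-row=1; cleared 0 line(s) (total 0); column heights now [0 1 3 3 1 0], max=3
Drop 3: J rot3 at col 1 lands with bottom-row=3; cleared 0 line(s) (total 0); column heights now [0 4 6 3 1 0], max=6
Drop 4: Z rot2 at col 2 lands with bottom-row=5; cleared 0 line(s) (total 0); column heights now [0 4 7 7 6 0], max=7
Drop 5: O rot3 at col 0 lands with bottom-row=4; cleared 0 line(s) (total 0); column heights now [6 6 7 7 6 0], max=7
Test piece Z rot3 at col 1 (width 2): heights before test = [6 6 7 7 6 0]; fits = False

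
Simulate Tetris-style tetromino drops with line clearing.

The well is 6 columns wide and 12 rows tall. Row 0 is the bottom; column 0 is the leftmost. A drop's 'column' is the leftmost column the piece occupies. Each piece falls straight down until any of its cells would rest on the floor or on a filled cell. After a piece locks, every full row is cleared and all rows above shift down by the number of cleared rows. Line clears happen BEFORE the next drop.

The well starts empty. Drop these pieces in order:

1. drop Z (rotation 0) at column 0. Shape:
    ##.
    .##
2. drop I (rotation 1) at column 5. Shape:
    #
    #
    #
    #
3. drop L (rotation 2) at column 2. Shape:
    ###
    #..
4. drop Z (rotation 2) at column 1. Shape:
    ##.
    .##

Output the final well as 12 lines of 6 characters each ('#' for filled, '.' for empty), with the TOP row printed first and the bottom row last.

Drop 1: Z rot0 at col 0 lands with bottom-row=0; cleared 0 line(s) (total 0); column heights now [2 2 1 0 0 0], max=2
Drop 2: I rot1 at col 5 lands with bottom-row=0; cleared 0 line(s) (total 0); column heights now [2 2 1 0 0 4], max=4
Drop 3: L rot2 at col 2 lands with bottom-row=1; cleared 0 line(s) (total 0); column heights now [2 2 3 3 3 4], max=4
Drop 4: Z rot2 at col 1 lands with bottom-row=3; cleared 0 line(s) (total 0); column heights now [2 5 5 4 3 4], max=5

Answer: ......
......
......
......
......
......
......
.##...
..##.#
..####
###..#
.##..#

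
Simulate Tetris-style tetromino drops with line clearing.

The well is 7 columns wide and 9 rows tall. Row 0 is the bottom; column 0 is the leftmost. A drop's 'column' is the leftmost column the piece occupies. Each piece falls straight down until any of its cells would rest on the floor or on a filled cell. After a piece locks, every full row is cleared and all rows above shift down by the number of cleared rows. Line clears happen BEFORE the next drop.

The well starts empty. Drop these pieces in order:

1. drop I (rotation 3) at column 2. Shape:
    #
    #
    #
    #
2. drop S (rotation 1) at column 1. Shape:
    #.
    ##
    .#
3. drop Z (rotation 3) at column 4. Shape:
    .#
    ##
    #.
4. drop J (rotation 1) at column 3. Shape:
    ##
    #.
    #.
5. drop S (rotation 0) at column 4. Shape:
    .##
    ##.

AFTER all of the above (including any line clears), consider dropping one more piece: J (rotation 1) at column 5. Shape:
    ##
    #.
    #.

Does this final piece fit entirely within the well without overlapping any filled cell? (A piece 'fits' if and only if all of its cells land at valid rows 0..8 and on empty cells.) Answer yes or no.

Answer: yes

Derivation:
Drop 1: I rot3 at col 2 lands with bottom-row=0; cleared 0 line(s) (total 0); column heights now [0 0 4 0 0 0 0], max=4
Drop 2: S rot1 at col 1 lands with bottom-row=4; cleared 0 line(s) (total 0); column heights now [0 7 6 0 0 0 0], max=7
Drop 3: Z rot3 at col 4 lands with bottom-row=0; cleared 0 line(s) (total 0); column heights now [0 7 6 0 2 3 0], max=7
Drop 4: J rot1 at col 3 lands with bottom-row=0; cleared 0 line(s) (total 0); column heights now [0 7 6 3 3 3 0], max=7
Drop 5: S rot0 at col 4 lands with bottom-row=3; cleared 0 line(s) (total 0); column heights now [0 7 6 3 4 5 5], max=7
Test piece J rot1 at col 5 (width 2): heights before test = [0 7 6 3 4 5 5]; fits = True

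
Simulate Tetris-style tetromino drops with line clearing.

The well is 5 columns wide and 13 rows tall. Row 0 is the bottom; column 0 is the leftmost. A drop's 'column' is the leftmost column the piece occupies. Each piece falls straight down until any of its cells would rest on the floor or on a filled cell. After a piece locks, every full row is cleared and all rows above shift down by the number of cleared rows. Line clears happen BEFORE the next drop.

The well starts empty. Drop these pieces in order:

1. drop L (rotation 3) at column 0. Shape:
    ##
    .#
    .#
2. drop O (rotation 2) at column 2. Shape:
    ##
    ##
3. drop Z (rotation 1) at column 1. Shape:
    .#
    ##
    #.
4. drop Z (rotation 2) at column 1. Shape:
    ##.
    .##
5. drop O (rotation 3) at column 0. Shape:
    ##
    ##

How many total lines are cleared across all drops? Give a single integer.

Drop 1: L rot3 at col 0 lands with bottom-row=0; cleared 0 line(s) (total 0); column heights now [3 3 0 0 0], max=3
Drop 2: O rot2 at col 2 lands with bottom-row=0; cleared 0 line(s) (total 0); column heights now [3 3 2 2 0], max=3
Drop 3: Z rot1 at col 1 lands with bottom-row=3; cleared 0 line(s) (total 0); column heights now [3 5 6 2 0], max=6
Drop 4: Z rot2 at col 1 lands with bottom-row=6; cleared 0 line(s) (total 0); column heights now [3 8 8 7 0], max=8
Drop 5: O rot3 at col 0 lands with bottom-row=8; cleared 0 line(s) (total 0); column heights now [10 10 8 7 0], max=10

Answer: 0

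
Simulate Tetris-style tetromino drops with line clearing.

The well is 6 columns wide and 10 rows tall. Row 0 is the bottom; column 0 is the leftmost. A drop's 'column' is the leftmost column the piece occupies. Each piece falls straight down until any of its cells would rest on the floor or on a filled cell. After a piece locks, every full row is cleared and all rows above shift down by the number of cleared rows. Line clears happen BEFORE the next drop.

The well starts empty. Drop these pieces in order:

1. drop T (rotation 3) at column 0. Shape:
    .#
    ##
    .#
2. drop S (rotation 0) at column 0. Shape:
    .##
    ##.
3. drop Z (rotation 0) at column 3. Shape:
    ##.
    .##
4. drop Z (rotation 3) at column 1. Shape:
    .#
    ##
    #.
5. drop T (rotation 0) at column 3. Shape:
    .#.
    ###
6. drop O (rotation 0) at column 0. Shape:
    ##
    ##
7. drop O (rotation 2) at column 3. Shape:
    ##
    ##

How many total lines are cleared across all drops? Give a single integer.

Drop 1: T rot3 at col 0 lands with bottom-row=0; cleared 0 line(s) (total 0); column heights now [2 3 0 0 0 0], max=3
Drop 2: S rot0 at col 0 lands with bottom-row=3; cleared 0 line(s) (total 0); column heights now [4 5 5 0 0 0], max=5
Drop 3: Z rot0 at col 3 lands with bottom-row=0; cleared 0 line(s) (total 0); column heights now [4 5 5 2 2 1], max=5
Drop 4: Z rot3 at col 1 lands with bottom-row=5; cleared 0 line(s) (total 0); column heights now [4 7 8 2 2 1], max=8
Drop 5: T rot0 at col 3 lands with bottom-row=2; cleared 0 line(s) (total 0); column heights now [4 7 8 3 4 3], max=8
Drop 6: O rot0 at col 0 lands with bottom-row=7; cleared 0 line(s) (total 0); column heights now [9 9 8 3 4 3], max=9
Drop 7: O rot2 at col 3 lands with bottom-row=4; cleared 0 line(s) (total 0); column heights now [9 9 8 6 6 3], max=9

Answer: 0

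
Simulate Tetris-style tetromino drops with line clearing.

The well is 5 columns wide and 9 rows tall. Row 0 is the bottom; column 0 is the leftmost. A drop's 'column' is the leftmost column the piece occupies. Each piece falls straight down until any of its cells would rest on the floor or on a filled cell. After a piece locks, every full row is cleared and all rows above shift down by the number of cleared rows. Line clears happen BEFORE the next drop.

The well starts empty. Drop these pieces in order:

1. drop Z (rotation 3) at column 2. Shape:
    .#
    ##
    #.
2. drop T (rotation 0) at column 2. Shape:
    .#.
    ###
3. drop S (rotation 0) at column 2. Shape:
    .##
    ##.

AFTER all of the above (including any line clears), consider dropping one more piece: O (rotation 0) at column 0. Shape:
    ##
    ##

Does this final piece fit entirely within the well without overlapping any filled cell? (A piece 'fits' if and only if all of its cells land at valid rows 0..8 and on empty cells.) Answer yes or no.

Answer: yes

Derivation:
Drop 1: Z rot3 at col 2 lands with bottom-row=0; cleared 0 line(s) (total 0); column heights now [0 0 2 3 0], max=3
Drop 2: T rot0 at col 2 lands with bottom-row=3; cleared 0 line(s) (total 0); column heights now [0 0 4 5 4], max=5
Drop 3: S rot0 at col 2 lands with bottom-row=5; cleared 0 line(s) (total 0); column heights now [0 0 6 7 7], max=7
Test piece O rot0 at col 0 (width 2): heights before test = [0 0 6 7 7]; fits = True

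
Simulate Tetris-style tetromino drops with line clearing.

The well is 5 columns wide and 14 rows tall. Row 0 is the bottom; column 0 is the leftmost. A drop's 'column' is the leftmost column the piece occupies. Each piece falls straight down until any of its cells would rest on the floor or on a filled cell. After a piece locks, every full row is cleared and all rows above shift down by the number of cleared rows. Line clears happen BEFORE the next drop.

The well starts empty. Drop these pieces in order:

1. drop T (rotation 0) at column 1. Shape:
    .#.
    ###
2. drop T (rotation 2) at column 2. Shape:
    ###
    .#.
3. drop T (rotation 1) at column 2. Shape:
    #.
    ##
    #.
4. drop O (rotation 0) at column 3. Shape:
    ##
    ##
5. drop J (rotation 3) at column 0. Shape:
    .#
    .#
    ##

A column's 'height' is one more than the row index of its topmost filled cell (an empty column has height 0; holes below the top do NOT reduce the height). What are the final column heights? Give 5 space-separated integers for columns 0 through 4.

Answer: 2 4 6 7 7

Derivation:
Drop 1: T rot0 at col 1 lands with bottom-row=0; cleared 0 line(s) (total 0); column heights now [0 1 2 1 0], max=2
Drop 2: T rot2 at col 2 lands with bottom-row=1; cleared 0 line(s) (total 0); column heights now [0 1 3 3 3], max=3
Drop 3: T rot1 at col 2 lands with bottom-row=3; cleared 0 line(s) (total 0); column heights now [0 1 6 5 3], max=6
Drop 4: O rot0 at col 3 lands with bottom-row=5; cleared 0 line(s) (total 0); column heights now [0 1 6 7 7], max=7
Drop 5: J rot3 at col 0 lands with bottom-row=1; cleared 0 line(s) (total 0); column heights now [2 4 6 7 7], max=7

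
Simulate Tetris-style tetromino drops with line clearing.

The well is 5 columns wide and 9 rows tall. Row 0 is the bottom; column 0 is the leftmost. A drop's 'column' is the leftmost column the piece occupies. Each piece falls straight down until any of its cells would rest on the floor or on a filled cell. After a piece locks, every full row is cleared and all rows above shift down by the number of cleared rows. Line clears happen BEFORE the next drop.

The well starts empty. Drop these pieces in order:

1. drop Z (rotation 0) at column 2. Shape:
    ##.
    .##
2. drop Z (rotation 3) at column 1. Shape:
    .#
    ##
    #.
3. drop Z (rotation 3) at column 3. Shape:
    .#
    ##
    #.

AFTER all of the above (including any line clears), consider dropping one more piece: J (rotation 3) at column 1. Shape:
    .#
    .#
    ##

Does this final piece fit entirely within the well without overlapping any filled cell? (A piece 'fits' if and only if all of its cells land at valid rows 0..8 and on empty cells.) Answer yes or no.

Answer: yes

Derivation:
Drop 1: Z rot0 at col 2 lands with bottom-row=0; cleared 0 line(s) (total 0); column heights now [0 0 2 2 1], max=2
Drop 2: Z rot3 at col 1 lands with bottom-row=1; cleared 0 line(s) (total 0); column heights now [0 3 4 2 1], max=4
Drop 3: Z rot3 at col 3 lands with bottom-row=2; cleared 0 line(s) (total 0); column heights now [0 3 4 4 5], max=5
Test piece J rot3 at col 1 (width 2): heights before test = [0 3 4 4 5]; fits = True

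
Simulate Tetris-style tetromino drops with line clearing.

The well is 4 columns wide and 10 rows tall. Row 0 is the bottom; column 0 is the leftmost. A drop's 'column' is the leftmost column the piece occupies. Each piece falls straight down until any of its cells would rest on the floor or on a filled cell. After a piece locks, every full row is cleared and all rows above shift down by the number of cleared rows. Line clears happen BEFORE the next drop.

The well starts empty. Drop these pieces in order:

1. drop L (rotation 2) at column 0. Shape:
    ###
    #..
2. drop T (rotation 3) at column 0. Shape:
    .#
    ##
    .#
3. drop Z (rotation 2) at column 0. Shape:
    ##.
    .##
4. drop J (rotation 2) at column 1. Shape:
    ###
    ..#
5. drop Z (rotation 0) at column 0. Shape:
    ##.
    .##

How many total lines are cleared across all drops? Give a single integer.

Answer: 0

Derivation:
Drop 1: L rot2 at col 0 lands with bottom-row=0; cleared 0 line(s) (total 0); column heights now [2 2 2 0], max=2
Drop 2: T rot3 at col 0 lands with bottom-row=2; cleared 0 line(s) (total 0); column heights now [4 5 2 0], max=5
Drop 3: Z rot2 at col 0 lands with bottom-row=5; cleared 0 line(s) (total 0); column heights now [7 7 6 0], max=7
Drop 4: J rot2 at col 1 lands with bottom-row=6; cleared 0 line(s) (total 0); column heights now [7 8 8 8], max=8
Drop 5: Z rot0 at col 0 lands with bottom-row=8; cleared 0 line(s) (total 0); column heights now [10 10 9 8], max=10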